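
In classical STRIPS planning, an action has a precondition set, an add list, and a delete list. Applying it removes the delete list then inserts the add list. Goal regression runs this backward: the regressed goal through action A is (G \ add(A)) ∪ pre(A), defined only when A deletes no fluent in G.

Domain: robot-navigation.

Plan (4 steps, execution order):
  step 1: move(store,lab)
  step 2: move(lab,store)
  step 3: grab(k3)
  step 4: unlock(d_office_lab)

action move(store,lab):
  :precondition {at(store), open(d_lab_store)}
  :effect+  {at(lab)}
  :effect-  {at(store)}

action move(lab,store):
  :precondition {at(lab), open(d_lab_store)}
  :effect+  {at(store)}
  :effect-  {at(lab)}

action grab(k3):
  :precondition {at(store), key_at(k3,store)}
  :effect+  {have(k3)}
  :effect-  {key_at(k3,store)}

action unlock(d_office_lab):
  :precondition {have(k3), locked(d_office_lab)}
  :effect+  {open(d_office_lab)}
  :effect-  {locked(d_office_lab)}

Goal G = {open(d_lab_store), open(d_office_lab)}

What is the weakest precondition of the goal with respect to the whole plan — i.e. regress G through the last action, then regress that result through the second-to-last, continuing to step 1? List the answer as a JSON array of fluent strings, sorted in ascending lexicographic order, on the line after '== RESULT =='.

Regress step by step:
  through step 4 (unlock(d_office_lab)): drop {open(d_office_lab)}, keep {open(d_lab_store)}, require {have(k3), locked(d_office_lab)}
    → {have(k3), locked(d_office_lab), open(d_lab_store)}
  through step 3 (grab(k3)): drop {have(k3)}, keep {locked(d_office_lab), open(d_lab_store)}, require {at(store), key_at(k3,store)}
    → {at(store), key_at(k3,store), locked(d_office_lab), open(d_lab_store)}
  through step 2 (move(lab,store)): drop {at(store)}, keep {key_at(k3,store), locked(d_office_lab), open(d_lab_store)}, require {at(lab), open(d_lab_store)}
    → {at(lab), key_at(k3,store), locked(d_office_lab), open(d_lab_store)}
  through step 1 (move(store,lab)): drop {at(lab)}, keep {key_at(k3,store), locked(d_office_lab), open(d_lab_store)}, require {at(store), open(d_lab_store)}
    → {at(store), key_at(k3,store), locked(d_office_lab), open(d_lab_store)}

== RESULT ==
["at(store)", "key_at(k3,store)", "locked(d_office_lab)", "open(d_lab_store)"]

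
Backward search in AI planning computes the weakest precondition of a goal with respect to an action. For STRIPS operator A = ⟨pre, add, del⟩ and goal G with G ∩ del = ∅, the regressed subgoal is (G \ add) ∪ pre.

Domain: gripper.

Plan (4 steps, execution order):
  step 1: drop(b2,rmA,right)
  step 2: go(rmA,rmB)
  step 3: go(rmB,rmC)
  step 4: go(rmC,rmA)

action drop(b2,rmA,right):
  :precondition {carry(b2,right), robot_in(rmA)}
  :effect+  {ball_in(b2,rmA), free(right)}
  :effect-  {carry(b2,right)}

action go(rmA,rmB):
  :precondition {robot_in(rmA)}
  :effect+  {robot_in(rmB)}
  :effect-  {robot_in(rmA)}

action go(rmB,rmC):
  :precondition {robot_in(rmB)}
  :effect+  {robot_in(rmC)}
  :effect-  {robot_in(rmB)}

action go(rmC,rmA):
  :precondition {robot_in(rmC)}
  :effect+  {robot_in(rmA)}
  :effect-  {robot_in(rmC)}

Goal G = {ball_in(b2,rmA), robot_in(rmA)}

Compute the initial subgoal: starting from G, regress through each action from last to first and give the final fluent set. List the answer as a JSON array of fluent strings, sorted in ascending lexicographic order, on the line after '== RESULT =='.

Work backward from the goal:
  through step 4 (go(rmC,rmA)): drop {robot_in(rmA)}, keep {ball_in(b2,rmA)}, require {robot_in(rmC)}
    → {ball_in(b2,rmA), robot_in(rmC)}
  through step 3 (go(rmB,rmC)): drop {robot_in(rmC)}, keep {ball_in(b2,rmA)}, require {robot_in(rmB)}
    → {ball_in(b2,rmA), robot_in(rmB)}
  through step 2 (go(rmA,rmB)): drop {robot_in(rmB)}, keep {ball_in(b2,rmA)}, require {robot_in(rmA)}
    → {ball_in(b2,rmA), robot_in(rmA)}
  through step 1 (drop(b2,rmA,right)): drop {ball_in(b2,rmA)}, keep {robot_in(rmA)}, require {carry(b2,right), robot_in(rmA)}
    → {carry(b2,right), robot_in(rmA)}

== RESULT ==
["carry(b2,right)", "robot_in(rmA)"]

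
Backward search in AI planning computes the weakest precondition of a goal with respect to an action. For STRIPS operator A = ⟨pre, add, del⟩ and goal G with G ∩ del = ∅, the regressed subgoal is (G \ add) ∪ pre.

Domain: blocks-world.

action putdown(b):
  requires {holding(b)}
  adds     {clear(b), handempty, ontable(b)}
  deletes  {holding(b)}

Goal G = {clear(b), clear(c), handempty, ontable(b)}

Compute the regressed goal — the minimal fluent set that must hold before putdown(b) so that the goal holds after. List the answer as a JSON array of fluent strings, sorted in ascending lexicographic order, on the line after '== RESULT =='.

Regress:
  G ∩ del = {}  (empty — regression defined)
  G \ add = {clear(b), clear(c), handempty, ontable(b)} \ {clear(b), handempty, ontable(b)} = {clear(c)}
  ∪ pre   = {clear(c)} ∪ {holding(b)}
          = {clear(c), holding(b)}

== RESULT ==
["clear(c)", "holding(b)"]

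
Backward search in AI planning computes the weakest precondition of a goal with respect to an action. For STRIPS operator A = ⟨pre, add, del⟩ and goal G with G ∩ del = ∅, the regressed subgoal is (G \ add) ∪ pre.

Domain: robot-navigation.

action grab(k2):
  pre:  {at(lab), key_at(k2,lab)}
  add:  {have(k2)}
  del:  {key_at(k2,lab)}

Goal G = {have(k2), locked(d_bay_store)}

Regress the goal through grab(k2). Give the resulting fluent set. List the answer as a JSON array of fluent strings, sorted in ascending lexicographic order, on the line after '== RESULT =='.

Compute (G \ add) ∪ pre:
  G ∩ del = {}  (empty — regression defined)
  G \ add = {have(k2), locked(d_bay_store)} \ {have(k2)} = {locked(d_bay_store)}
  ∪ pre   = {locked(d_bay_store)} ∪ {at(lab), key_at(k2,lab)}
          = {at(lab), key_at(k2,lab), locked(d_bay_store)}

== RESULT ==
["at(lab)", "key_at(k2,lab)", "locked(d_bay_store)"]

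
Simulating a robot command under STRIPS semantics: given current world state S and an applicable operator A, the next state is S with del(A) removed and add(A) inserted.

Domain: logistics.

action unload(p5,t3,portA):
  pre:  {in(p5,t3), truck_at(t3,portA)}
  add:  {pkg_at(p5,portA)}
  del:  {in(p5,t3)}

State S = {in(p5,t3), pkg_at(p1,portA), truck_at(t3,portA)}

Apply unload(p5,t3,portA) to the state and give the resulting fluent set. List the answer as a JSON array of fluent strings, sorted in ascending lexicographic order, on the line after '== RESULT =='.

Progress:
  pre ⊆ S: {in(p5,t3), truck_at(t3,portA)} ⊆ S  — applicable
  S \ del = {pkg_at(p1,portA), truck_at(t3,portA)}
  ∪ add   = {pkg_at(p1,portA), pkg_at(p5,portA), truck_at(t3,portA)}

== RESULT ==
["pkg_at(p1,portA)", "pkg_at(p5,portA)", "truck_at(t3,portA)"]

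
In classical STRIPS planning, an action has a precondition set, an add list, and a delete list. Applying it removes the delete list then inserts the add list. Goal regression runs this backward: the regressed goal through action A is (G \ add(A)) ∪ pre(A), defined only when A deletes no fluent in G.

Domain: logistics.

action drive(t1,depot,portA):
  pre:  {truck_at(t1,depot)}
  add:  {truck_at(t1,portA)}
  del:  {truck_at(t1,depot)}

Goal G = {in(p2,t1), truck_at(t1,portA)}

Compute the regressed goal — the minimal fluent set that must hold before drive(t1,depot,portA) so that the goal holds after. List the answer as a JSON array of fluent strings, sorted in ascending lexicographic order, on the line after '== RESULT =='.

Compute (G \ add) ∪ pre:
  G ∩ del = {}  (empty — regression defined)
  G \ add = {in(p2,t1), truck_at(t1,portA)} \ {truck_at(t1,portA)} = {in(p2,t1)}
  ∪ pre   = {in(p2,t1)} ∪ {truck_at(t1,depot)}
          = {in(p2,t1), truck_at(t1,depot)}

== RESULT ==
["in(p2,t1)", "truck_at(t1,depot)"]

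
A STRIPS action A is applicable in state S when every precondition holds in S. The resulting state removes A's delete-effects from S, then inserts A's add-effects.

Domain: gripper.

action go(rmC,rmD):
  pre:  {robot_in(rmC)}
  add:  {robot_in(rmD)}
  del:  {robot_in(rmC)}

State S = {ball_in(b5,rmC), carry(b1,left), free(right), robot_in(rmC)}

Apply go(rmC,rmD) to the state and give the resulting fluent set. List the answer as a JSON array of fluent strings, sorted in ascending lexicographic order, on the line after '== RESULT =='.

Compute (S \ del) ∪ add:
  pre ⊆ S: {robot_in(rmC)} ⊆ S  — applicable
  S \ del = {ball_in(b5,rmC), carry(b1,left), free(right)}
  ∪ add   = {ball_in(b5,rmC), carry(b1,left), free(right), robot_in(rmD)}

== RESULT ==
["ball_in(b5,rmC)", "carry(b1,left)", "free(right)", "robot_in(rmD)"]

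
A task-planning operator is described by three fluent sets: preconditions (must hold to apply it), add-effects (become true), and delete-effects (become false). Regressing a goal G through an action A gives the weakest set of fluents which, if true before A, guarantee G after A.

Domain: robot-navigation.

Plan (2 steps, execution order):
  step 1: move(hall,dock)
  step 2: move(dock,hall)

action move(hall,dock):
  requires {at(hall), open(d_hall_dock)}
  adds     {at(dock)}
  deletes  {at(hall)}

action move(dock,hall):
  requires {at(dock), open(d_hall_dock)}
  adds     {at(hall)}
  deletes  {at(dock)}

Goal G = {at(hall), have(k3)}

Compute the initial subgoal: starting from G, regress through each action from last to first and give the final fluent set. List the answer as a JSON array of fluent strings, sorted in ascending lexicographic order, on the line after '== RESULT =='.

Work backward from the goal:
  through step 2 (move(dock,hall)): drop {at(hall)}, keep {have(k3)}, require {at(dock), open(d_hall_dock)}
    → {at(dock), have(k3), open(d_hall_dock)}
  through step 1 (move(hall,dock)): drop {at(dock)}, keep {have(k3), open(d_hall_dock)}, require {at(hall), open(d_hall_dock)}
    → {at(hall), have(k3), open(d_hall_dock)}

== RESULT ==
["at(hall)", "have(k3)", "open(d_hall_dock)"]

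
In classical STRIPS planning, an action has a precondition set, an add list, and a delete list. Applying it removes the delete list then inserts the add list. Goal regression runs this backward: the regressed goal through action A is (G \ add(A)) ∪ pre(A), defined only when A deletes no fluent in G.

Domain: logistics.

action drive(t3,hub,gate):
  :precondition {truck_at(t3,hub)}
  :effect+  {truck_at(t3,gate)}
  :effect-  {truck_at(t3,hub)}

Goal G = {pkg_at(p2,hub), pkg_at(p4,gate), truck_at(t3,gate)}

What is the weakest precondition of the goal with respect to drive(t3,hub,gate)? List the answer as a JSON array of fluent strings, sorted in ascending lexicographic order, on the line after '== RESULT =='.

Regress:
  G ∩ del = {}  (empty — regression defined)
  G \ add = {pkg_at(p2,hub), pkg_at(p4,gate), truck_at(t3,gate)} \ {truck_at(t3,gate)} = {pkg_at(p2,hub), pkg_at(p4,gate)}
  ∪ pre   = {pkg_at(p2,hub), pkg_at(p4,gate)} ∪ {truck_at(t3,hub)}
          = {pkg_at(p2,hub), pkg_at(p4,gate), truck_at(t3,hub)}

== RESULT ==
["pkg_at(p2,hub)", "pkg_at(p4,gate)", "truck_at(t3,hub)"]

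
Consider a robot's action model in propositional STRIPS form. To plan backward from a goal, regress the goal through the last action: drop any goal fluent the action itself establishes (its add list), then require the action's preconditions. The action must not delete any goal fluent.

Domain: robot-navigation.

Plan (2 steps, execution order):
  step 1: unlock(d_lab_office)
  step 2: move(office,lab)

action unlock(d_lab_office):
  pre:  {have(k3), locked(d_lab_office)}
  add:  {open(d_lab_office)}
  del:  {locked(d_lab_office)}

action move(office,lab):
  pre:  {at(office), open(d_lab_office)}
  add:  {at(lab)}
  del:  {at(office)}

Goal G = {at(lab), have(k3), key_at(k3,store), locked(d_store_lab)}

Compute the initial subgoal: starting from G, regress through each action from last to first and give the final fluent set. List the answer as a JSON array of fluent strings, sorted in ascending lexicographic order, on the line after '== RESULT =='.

Work backward from the goal:
  through step 2 (move(office,lab)): drop {at(lab)}, keep {have(k3), key_at(k3,store), locked(d_store_lab)}, require {at(office), open(d_lab_office)}
    → {at(office), have(k3), key_at(k3,store), locked(d_store_lab), open(d_lab_office)}
  through step 1 (unlock(d_lab_office)): drop {open(d_lab_office)}, keep {at(office), have(k3), key_at(k3,store), locked(d_store_lab)}, require {have(k3), locked(d_lab_office)}
    → {at(office), have(k3), key_at(k3,store), locked(d_lab_office), locked(d_store_lab)}

== RESULT ==
["at(office)", "have(k3)", "key_at(k3,store)", "locked(d_lab_office)", "locked(d_store_lab)"]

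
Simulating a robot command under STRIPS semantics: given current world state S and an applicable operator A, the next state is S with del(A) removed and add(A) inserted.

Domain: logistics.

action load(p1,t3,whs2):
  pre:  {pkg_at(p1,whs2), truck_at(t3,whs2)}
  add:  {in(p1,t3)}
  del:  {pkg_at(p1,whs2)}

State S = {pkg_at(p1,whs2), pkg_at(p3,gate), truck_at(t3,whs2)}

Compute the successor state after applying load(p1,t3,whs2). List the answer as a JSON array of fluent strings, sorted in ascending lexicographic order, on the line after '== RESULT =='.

Compute (S \ del) ∪ add:
  pre ⊆ S: {pkg_at(p1,whs2), truck_at(t3,whs2)} ⊆ S  — applicable
  S \ del = {pkg_at(p3,gate), truck_at(t3,whs2)}
  ∪ add   = {in(p1,t3), pkg_at(p3,gate), truck_at(t3,whs2)}

== RESULT ==
["in(p1,t3)", "pkg_at(p3,gate)", "truck_at(t3,whs2)"]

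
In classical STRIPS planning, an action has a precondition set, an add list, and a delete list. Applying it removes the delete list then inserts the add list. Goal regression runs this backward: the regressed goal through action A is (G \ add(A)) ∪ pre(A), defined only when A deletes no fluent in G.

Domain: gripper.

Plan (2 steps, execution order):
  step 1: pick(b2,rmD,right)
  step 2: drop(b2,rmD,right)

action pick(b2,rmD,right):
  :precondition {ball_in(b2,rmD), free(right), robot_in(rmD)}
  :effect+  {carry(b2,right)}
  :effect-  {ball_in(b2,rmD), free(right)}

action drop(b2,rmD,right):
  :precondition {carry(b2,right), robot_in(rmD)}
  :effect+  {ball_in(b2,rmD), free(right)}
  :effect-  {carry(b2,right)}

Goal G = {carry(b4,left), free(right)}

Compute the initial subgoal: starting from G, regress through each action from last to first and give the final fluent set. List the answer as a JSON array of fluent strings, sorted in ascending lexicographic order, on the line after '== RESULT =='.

Work backward from the goal:
  through step 2 (drop(b2,rmD,right)): drop {free(right)}, keep {carry(b4,left)}, require {carry(b2,right), robot_in(rmD)}
    → {carry(b2,right), carry(b4,left), robot_in(rmD)}
  through step 1 (pick(b2,rmD,right)): drop {carry(b2,right)}, keep {carry(b4,left), robot_in(rmD)}, require {ball_in(b2,rmD), free(right), robot_in(rmD)}
    → {ball_in(b2,rmD), carry(b4,left), free(right), robot_in(rmD)}

== RESULT ==
["ball_in(b2,rmD)", "carry(b4,left)", "free(right)", "robot_in(rmD)"]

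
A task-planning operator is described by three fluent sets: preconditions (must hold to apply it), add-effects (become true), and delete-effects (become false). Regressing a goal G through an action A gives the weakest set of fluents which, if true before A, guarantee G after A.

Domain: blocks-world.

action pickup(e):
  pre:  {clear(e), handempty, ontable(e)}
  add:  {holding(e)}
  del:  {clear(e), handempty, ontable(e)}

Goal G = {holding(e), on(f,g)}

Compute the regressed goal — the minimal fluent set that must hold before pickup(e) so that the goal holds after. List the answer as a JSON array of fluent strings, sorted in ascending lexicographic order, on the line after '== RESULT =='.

Compute (G \ add) ∪ pre:
  G ∩ del = {}  (empty — regression defined)
  G \ add = {holding(e), on(f,g)} \ {holding(e)} = {on(f,g)}
  ∪ pre   = {on(f,g)} ∪ {clear(e), handempty, ontable(e)}
          = {clear(e), handempty, on(f,g), ontable(e)}

== RESULT ==
["clear(e)", "handempty", "on(f,g)", "ontable(e)"]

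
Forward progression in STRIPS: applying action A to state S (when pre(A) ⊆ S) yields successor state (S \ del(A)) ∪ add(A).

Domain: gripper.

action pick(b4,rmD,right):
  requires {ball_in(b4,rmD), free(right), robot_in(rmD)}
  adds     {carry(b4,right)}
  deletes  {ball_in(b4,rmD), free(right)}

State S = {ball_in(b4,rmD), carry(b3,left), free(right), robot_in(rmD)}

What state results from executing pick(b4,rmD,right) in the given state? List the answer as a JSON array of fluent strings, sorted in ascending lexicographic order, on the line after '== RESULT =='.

Progress:
  pre ⊆ S: {ball_in(b4,rmD), free(right), robot_in(rmD)} ⊆ S  — applicable
  S \ del = {carry(b3,left), robot_in(rmD)}
  ∪ add   = {carry(b3,left), carry(b4,right), robot_in(rmD)}

== RESULT ==
["carry(b3,left)", "carry(b4,right)", "robot_in(rmD)"]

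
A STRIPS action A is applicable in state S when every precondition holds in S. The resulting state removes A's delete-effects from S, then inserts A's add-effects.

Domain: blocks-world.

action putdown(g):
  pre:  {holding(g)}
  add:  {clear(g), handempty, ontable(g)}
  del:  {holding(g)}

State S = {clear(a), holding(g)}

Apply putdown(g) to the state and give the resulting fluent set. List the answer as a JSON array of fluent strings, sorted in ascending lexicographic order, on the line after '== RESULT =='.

Progress:
  pre ⊆ S: {holding(g)} ⊆ S  — applicable
  S \ del = {clear(a)}
  ∪ add   = {clear(a), clear(g), handempty, ontable(g)}

== RESULT ==
["clear(a)", "clear(g)", "handempty", "ontable(g)"]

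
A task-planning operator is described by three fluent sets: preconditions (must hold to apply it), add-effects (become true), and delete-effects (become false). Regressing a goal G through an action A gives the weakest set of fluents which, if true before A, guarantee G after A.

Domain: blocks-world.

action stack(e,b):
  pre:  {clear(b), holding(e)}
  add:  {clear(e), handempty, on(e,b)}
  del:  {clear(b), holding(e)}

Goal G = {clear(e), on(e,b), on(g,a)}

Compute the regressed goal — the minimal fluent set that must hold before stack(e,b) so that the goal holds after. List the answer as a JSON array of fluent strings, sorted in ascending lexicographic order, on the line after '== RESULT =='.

Compute (G \ add) ∪ pre:
  G ∩ del = {}  (empty — regression defined)
  G \ add = {clear(e), on(e,b), on(g,a)} \ {clear(e), handempty, on(e,b)} = {on(g,a)}
  ∪ pre   = {on(g,a)} ∪ {clear(b), holding(e)}
          = {clear(b), holding(e), on(g,a)}

== RESULT ==
["clear(b)", "holding(e)", "on(g,a)"]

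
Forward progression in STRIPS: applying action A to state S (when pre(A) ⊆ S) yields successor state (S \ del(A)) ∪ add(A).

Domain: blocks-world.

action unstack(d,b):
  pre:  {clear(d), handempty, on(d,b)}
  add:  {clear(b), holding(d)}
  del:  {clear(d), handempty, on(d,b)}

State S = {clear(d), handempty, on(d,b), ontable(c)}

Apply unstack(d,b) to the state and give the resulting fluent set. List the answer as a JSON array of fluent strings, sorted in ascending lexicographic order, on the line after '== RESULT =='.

Compute (S \ del) ∪ add:
  pre ⊆ S: {clear(d), handempty, on(d,b)} ⊆ S  — applicable
  S \ del = {ontable(c)}
  ∪ add   = {clear(b), holding(d), ontable(c)}

== RESULT ==
["clear(b)", "holding(d)", "ontable(c)"]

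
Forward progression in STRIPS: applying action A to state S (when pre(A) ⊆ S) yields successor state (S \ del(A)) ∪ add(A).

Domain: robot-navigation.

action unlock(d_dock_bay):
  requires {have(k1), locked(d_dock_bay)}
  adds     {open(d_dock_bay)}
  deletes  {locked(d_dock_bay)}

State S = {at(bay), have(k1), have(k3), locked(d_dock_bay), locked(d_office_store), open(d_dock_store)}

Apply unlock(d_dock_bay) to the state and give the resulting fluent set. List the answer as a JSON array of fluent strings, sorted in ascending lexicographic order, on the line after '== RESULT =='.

Compute (S \ del) ∪ add:
  pre ⊆ S: {have(k1), locked(d_dock_bay)} ⊆ S  — applicable
  S \ del = {at(bay), have(k1), have(k3), locked(d_office_store), open(d_dock_store)}
  ∪ add   = {at(bay), have(k1), have(k3), locked(d_office_store), open(d_dock_bay), open(d_dock_store)}

== RESULT ==
["at(bay)", "have(k1)", "have(k3)", "locked(d_office_store)", "open(d_dock_bay)", "open(d_dock_store)"]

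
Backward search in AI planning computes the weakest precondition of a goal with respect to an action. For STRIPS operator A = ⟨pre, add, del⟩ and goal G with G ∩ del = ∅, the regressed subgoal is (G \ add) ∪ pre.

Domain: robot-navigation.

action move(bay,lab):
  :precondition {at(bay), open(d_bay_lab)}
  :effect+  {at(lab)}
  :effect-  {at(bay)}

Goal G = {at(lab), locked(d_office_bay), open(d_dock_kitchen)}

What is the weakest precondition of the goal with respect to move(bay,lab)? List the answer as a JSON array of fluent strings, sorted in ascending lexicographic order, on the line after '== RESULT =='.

Compute (G \ add) ∪ pre:
  G ∩ del = {}  (empty — regression defined)
  G \ add = {at(lab), locked(d_office_bay), open(d_dock_kitchen)} \ {at(lab)} = {locked(d_office_bay), open(d_dock_kitchen)}
  ∪ pre   = {locked(d_office_bay), open(d_dock_kitchen)} ∪ {at(bay), open(d_bay_lab)}
          = {at(bay), locked(d_office_bay), open(d_bay_lab), open(d_dock_kitchen)}

== RESULT ==
["at(bay)", "locked(d_office_bay)", "open(d_bay_lab)", "open(d_dock_kitchen)"]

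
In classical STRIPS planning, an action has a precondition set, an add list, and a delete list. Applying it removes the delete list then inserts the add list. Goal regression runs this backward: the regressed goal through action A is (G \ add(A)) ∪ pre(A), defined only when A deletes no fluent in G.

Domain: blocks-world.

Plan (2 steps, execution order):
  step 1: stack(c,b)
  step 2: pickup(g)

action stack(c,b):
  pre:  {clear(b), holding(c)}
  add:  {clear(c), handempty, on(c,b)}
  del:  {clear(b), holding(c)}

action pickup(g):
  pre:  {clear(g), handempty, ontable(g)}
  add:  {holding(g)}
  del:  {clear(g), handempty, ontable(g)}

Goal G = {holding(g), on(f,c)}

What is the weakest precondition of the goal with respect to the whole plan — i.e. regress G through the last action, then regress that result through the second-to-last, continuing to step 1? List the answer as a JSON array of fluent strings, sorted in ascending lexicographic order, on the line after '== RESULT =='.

Regress step by step:
  through step 2 (pickup(g)): drop {holding(g)}, keep {on(f,c)}, require {clear(g), handempty, ontable(g)}
    → {clear(g), handempty, on(f,c), ontable(g)}
  through step 1 (stack(c,b)): drop {handempty}, keep {clear(g), on(f,c), ontable(g)}, require {clear(b), holding(c)}
    → {clear(b), clear(g), holding(c), on(f,c), ontable(g)}

== RESULT ==
["clear(b)", "clear(g)", "holding(c)", "on(f,c)", "ontable(g)"]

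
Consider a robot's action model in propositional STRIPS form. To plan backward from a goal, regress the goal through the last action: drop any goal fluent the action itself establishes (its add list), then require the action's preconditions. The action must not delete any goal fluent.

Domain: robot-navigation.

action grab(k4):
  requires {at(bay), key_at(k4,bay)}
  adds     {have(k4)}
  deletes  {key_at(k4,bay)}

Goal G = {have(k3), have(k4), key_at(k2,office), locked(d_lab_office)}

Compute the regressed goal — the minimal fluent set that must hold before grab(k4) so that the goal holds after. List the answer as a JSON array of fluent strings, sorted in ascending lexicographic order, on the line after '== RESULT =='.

Compute (G \ add) ∪ pre:
  G ∩ del = {}  (empty — regression defined)
  G \ add = {have(k3), have(k4), key_at(k2,office), locked(d_lab_office)} \ {have(k4)} = {have(k3), key_at(k2,office), locked(d_lab_office)}
  ∪ pre   = {have(k3), key_at(k2,office), locked(d_lab_office)} ∪ {at(bay), key_at(k4,bay)}
          = {at(bay), have(k3), key_at(k2,office), key_at(k4,bay), locked(d_lab_office)}

== RESULT ==
["at(bay)", "have(k3)", "key_at(k2,office)", "key_at(k4,bay)", "locked(d_lab_office)"]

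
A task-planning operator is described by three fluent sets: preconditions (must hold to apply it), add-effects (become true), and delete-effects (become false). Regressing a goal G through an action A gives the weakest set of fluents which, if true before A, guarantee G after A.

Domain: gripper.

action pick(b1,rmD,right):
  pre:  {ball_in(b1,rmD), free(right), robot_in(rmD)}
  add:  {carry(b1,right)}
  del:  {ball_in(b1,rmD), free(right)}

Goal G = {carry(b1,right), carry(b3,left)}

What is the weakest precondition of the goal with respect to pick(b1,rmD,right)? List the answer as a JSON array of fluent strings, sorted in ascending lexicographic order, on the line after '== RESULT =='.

Compute (G \ add) ∪ pre:
  G ∩ del = {}  (empty — regression defined)
  G \ add = {carry(b1,right), carry(b3,left)} \ {carry(b1,right)} = {carry(b3,left)}
  ∪ pre   = {carry(b3,left)} ∪ {ball_in(b1,rmD), free(right), robot_in(rmD)}
          = {ball_in(b1,rmD), carry(b3,left), free(right), robot_in(rmD)}

== RESULT ==
["ball_in(b1,rmD)", "carry(b3,left)", "free(right)", "robot_in(rmD)"]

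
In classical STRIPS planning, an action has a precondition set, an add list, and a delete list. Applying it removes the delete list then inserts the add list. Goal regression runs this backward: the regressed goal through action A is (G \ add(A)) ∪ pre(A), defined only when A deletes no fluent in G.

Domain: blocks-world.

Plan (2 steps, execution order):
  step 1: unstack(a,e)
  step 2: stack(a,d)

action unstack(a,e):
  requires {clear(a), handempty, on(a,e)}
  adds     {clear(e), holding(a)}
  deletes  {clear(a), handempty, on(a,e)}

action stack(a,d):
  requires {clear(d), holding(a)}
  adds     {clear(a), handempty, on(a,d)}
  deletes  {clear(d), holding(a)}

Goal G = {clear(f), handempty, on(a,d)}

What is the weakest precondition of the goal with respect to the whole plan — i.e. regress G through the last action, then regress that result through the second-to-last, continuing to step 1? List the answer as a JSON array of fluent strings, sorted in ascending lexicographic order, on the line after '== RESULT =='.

Work backward from the goal:
  through step 2 (stack(a,d)): drop {handempty, on(a,d)}, keep {clear(f)}, require {clear(d), holding(a)}
    → {clear(d), clear(f), holding(a)}
  through step 1 (unstack(a,e)): drop {holding(a)}, keep {clear(d), clear(f)}, require {clear(a), handempty, on(a,e)}
    → {clear(a), clear(d), clear(f), handempty, on(a,e)}

== RESULT ==
["clear(a)", "clear(d)", "clear(f)", "handempty", "on(a,e)"]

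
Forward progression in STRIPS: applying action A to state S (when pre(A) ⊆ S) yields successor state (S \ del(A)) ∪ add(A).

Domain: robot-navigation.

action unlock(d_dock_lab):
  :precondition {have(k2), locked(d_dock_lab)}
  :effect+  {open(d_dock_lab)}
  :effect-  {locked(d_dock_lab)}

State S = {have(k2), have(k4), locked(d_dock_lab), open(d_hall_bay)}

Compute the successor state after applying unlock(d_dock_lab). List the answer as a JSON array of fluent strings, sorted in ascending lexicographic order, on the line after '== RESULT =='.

Compute (S \ del) ∪ add:
  pre ⊆ S: {have(k2), locked(d_dock_lab)} ⊆ S  — applicable
  S \ del = {have(k2), have(k4), open(d_hall_bay)}
  ∪ add   = {have(k2), have(k4), open(d_dock_lab), open(d_hall_bay)}

== RESULT ==
["have(k2)", "have(k4)", "open(d_dock_lab)", "open(d_hall_bay)"]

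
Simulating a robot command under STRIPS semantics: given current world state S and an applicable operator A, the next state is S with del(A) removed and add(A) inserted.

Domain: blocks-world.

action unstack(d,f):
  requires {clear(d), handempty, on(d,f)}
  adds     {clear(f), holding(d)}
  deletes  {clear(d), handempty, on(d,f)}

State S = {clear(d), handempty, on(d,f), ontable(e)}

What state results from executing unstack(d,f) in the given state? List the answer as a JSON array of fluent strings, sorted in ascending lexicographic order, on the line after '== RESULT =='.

Progress:
  pre ⊆ S: {clear(d), handempty, on(d,f)} ⊆ S  — applicable
  S \ del = {ontable(e)}
  ∪ add   = {clear(f), holding(d), ontable(e)}

== RESULT ==
["clear(f)", "holding(d)", "ontable(e)"]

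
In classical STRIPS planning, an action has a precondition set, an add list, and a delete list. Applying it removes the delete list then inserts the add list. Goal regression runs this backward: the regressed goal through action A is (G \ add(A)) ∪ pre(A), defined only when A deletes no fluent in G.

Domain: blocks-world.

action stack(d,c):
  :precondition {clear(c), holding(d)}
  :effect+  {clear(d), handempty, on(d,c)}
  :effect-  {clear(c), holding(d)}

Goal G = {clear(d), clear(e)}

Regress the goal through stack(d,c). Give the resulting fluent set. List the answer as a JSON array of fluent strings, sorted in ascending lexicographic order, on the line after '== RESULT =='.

Regress:
  G ∩ del = {}  (empty — regression defined)
  G \ add = {clear(d), clear(e)} \ {clear(d), handempty, on(d,c)} = {clear(e)}
  ∪ pre   = {clear(e)} ∪ {clear(c), holding(d)}
          = {clear(c), clear(e), holding(d)}

== RESULT ==
["clear(c)", "clear(e)", "holding(d)"]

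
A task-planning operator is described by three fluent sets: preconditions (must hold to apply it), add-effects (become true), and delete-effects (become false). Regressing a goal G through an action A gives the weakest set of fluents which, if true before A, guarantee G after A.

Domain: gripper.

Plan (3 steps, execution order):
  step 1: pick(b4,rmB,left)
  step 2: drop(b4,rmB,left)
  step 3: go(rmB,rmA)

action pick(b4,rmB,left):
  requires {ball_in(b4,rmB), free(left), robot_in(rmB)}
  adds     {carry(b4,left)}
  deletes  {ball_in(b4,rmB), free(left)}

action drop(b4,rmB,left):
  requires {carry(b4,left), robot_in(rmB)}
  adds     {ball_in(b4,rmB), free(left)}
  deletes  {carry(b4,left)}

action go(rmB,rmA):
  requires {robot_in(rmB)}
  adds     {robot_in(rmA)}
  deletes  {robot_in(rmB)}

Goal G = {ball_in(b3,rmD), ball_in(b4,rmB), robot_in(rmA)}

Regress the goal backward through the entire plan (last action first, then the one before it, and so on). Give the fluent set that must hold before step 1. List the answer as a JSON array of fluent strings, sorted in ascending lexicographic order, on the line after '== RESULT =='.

Regress step by step:
  through step 3 (go(rmB,rmA)): drop {robot_in(rmA)}, keep {ball_in(b3,rmD), ball_in(b4,rmB)}, require {robot_in(rmB)}
    → {ball_in(b3,rmD), ball_in(b4,rmB), robot_in(rmB)}
  through step 2 (drop(b4,rmB,left)): drop {ball_in(b4,rmB)}, keep {ball_in(b3,rmD), robot_in(rmB)}, require {carry(b4,left), robot_in(rmB)}
    → {ball_in(b3,rmD), carry(b4,left), robot_in(rmB)}
  through step 1 (pick(b4,rmB,left)): drop {carry(b4,left)}, keep {ball_in(b3,rmD), robot_in(rmB)}, require {ball_in(b4,rmB), free(left), robot_in(rmB)}
    → {ball_in(b3,rmD), ball_in(b4,rmB), free(left), robot_in(rmB)}

== RESULT ==
["ball_in(b3,rmD)", "ball_in(b4,rmB)", "free(left)", "robot_in(rmB)"]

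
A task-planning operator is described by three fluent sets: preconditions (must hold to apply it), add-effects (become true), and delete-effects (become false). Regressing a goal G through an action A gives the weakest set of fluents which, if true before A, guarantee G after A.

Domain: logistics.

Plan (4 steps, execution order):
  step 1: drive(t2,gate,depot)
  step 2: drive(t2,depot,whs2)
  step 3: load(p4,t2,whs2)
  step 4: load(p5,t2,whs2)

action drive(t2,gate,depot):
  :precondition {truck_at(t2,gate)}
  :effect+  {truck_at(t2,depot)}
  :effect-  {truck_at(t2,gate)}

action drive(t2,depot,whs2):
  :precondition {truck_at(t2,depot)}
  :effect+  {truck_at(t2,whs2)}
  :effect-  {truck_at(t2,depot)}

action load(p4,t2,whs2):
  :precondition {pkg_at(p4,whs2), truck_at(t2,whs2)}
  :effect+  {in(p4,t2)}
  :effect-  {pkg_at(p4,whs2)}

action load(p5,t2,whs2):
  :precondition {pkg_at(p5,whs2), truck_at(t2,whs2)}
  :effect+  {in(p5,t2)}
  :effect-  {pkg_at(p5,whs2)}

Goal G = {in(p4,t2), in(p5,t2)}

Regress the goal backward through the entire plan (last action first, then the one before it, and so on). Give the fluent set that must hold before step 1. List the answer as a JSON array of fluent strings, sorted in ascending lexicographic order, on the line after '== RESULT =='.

Regress step by step:
  through step 4 (load(p5,t2,whs2)): drop {in(p5,t2)}, keep {in(p4,t2)}, require {pkg_at(p5,whs2), truck_at(t2,whs2)}
    → {in(p4,t2), pkg_at(p5,whs2), truck_at(t2,whs2)}
  through step 3 (load(p4,t2,whs2)): drop {in(p4,t2)}, keep {pkg_at(p5,whs2), truck_at(t2,whs2)}, require {pkg_at(p4,whs2), truck_at(t2,whs2)}
    → {pkg_at(p4,whs2), pkg_at(p5,whs2), truck_at(t2,whs2)}
  through step 2 (drive(t2,depot,whs2)): drop {truck_at(t2,whs2)}, keep {pkg_at(p4,whs2), pkg_at(p5,whs2)}, require {truck_at(t2,depot)}
    → {pkg_at(p4,whs2), pkg_at(p5,whs2), truck_at(t2,depot)}
  through step 1 (drive(t2,gate,depot)): drop {truck_at(t2,depot)}, keep {pkg_at(p4,whs2), pkg_at(p5,whs2)}, require {truck_at(t2,gate)}
    → {pkg_at(p4,whs2), pkg_at(p5,whs2), truck_at(t2,gate)}

== RESULT ==
["pkg_at(p4,whs2)", "pkg_at(p5,whs2)", "truck_at(t2,gate)"]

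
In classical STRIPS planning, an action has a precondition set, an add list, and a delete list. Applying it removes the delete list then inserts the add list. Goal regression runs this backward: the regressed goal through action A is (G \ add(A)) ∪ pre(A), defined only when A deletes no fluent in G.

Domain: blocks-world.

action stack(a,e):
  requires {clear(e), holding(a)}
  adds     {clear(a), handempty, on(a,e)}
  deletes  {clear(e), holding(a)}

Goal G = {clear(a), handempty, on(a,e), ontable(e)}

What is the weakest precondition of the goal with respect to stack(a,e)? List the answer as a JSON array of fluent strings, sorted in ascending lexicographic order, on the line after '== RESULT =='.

Compute (G \ add) ∪ pre:
  G ∩ del = {}  (empty — regression defined)
  G \ add = {clear(a), handempty, on(a,e), ontable(e)} \ {clear(a), handempty, on(a,e)} = {ontable(e)}
  ∪ pre   = {ontable(e)} ∪ {clear(e), holding(a)}
          = {clear(e), holding(a), ontable(e)}

== RESULT ==
["clear(e)", "holding(a)", "ontable(e)"]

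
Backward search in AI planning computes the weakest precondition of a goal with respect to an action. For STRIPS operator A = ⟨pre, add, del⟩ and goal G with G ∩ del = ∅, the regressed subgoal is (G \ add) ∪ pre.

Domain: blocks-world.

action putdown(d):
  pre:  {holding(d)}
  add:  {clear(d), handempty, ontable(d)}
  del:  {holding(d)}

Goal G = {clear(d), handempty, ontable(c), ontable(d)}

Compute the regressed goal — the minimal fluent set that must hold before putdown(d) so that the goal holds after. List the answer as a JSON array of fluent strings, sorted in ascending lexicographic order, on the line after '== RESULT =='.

Compute (G \ add) ∪ pre:
  G ∩ del = {}  (empty — regression defined)
  G \ add = {clear(d), handempty, ontable(c), ontable(d)} \ {clear(d), handempty, ontable(d)} = {ontable(c)}
  ∪ pre   = {ontable(c)} ∪ {holding(d)}
          = {holding(d), ontable(c)}

== RESULT ==
["holding(d)", "ontable(c)"]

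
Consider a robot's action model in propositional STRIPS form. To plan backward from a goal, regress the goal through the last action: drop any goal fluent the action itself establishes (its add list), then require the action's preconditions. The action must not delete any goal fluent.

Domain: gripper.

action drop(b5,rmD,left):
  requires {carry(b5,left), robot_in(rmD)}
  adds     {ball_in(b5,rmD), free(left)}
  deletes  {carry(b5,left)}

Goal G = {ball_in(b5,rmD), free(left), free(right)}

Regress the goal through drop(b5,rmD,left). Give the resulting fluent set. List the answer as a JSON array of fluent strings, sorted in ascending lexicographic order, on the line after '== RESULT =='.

Compute (G \ add) ∪ pre:
  G ∩ del = {}  (empty — regression defined)
  G \ add = {ball_in(b5,rmD), free(left), free(right)} \ {ball_in(b5,rmD), free(left)} = {free(right)}
  ∪ pre   = {free(right)} ∪ {carry(b5,left), robot_in(rmD)}
          = {carry(b5,left), free(right), robot_in(rmD)}

== RESULT ==
["carry(b5,left)", "free(right)", "robot_in(rmD)"]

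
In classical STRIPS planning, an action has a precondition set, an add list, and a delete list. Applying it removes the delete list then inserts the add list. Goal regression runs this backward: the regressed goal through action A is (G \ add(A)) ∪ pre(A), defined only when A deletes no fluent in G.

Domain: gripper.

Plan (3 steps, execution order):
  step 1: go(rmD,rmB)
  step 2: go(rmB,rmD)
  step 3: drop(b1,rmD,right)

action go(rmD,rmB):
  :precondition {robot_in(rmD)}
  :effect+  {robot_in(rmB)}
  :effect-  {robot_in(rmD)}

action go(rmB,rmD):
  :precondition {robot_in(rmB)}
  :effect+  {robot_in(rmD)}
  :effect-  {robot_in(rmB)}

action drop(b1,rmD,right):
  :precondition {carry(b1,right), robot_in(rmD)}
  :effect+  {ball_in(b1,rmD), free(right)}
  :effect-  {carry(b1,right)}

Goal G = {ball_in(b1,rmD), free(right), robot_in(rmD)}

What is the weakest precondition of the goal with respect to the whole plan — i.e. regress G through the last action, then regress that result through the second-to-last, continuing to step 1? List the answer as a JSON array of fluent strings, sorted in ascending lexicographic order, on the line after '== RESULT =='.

Regress step by step:
  through step 3 (drop(b1,rmD,right)): drop {ball_in(b1,rmD), free(right)}, keep {robot_in(rmD)}, require {carry(b1,right), robot_in(rmD)}
    → {carry(b1,right), robot_in(rmD)}
  through step 2 (go(rmB,rmD)): drop {robot_in(rmD)}, keep {carry(b1,right)}, require {robot_in(rmB)}
    → {carry(b1,right), robot_in(rmB)}
  through step 1 (go(rmD,rmB)): drop {robot_in(rmB)}, keep {carry(b1,right)}, require {robot_in(rmD)}
    → {carry(b1,right), robot_in(rmD)}

== RESULT ==
["carry(b1,right)", "robot_in(rmD)"]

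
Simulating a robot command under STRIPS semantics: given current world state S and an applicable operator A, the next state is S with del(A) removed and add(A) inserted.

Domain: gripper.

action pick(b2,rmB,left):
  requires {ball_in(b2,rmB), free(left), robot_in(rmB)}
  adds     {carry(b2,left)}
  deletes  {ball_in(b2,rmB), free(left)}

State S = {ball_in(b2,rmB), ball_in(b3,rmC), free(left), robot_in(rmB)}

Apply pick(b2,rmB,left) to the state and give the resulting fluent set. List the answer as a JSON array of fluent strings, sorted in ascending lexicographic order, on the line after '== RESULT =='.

Progress:
  pre ⊆ S: {ball_in(b2,rmB), free(left), robot_in(rmB)} ⊆ S  — applicable
  S \ del = {ball_in(b3,rmC), robot_in(rmB)}
  ∪ add   = {ball_in(b3,rmC), carry(b2,left), robot_in(rmB)}

== RESULT ==
["ball_in(b3,rmC)", "carry(b2,left)", "robot_in(rmB)"]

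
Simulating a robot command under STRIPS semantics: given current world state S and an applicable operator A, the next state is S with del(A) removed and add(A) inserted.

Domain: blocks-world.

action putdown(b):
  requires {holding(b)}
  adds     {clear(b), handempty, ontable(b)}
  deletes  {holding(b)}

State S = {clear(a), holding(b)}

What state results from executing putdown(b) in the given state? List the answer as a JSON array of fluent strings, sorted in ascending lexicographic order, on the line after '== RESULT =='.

Compute (S \ del) ∪ add:
  pre ⊆ S: {holding(b)} ⊆ S  — applicable
  S \ del = {clear(a)}
  ∪ add   = {clear(a), clear(b), handempty, ontable(b)}

== RESULT ==
["clear(a)", "clear(b)", "handempty", "ontable(b)"]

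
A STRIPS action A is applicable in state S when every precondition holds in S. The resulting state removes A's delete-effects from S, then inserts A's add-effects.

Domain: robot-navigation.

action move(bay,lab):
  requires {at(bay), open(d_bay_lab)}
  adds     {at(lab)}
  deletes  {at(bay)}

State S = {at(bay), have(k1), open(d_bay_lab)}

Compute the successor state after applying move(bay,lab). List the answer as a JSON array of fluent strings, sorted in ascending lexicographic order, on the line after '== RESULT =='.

Progress:
  pre ⊆ S: {at(bay), open(d_bay_lab)} ⊆ S  — applicable
  S \ del = {have(k1), open(d_bay_lab)}
  ∪ add   = {at(lab), have(k1), open(d_bay_lab)}

== RESULT ==
["at(lab)", "have(k1)", "open(d_bay_lab)"]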